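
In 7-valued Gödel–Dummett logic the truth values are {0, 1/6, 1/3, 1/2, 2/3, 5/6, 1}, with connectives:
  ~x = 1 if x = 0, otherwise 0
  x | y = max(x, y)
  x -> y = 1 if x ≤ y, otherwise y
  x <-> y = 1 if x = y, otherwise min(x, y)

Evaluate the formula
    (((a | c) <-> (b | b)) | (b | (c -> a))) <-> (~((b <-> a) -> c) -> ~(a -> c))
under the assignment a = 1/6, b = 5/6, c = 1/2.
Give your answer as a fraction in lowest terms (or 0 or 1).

5/6

a | c = 1/6 | 1/2 = 1/2
b | b = 5/6 | 5/6 = 5/6
(a | c) <-> (b | b) = 1/2 <-> 5/6 = 1/2
c -> a = 1/2 -> 1/6 = 1/6
b | (c -> a) = 5/6 | 1/6 = 5/6
((a | c) <-> (b | b)) | (b | (c -> a)) = 1/2 | 5/6 = 5/6
b <-> a = 5/6 <-> 1/6 = 1/6
(b <-> a) -> c = 1/6 -> 1/2 = 1
~((b <-> a) -> c) = ~1 = 0
a -> c = 1/6 -> 1/2 = 1
~(a -> c) = ~1 = 0
~((b <-> a) -> c) -> ~(a -> c) = 0 -> 0 = 1
(((a | c) <-> (b | b)) | (b | (c -> a))) <-> (~((b <-> a) -> c) -> ~(a -> c)) = 5/6 <-> 1 = 5/6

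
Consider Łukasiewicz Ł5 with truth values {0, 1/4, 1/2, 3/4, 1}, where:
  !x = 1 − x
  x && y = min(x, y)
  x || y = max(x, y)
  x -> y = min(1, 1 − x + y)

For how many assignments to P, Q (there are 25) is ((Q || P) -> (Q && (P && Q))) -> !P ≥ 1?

13

value 1: 13 assignments (counts)
value 3/4: 5 assignments
value 1/2: 4 assignments
value 1/4: 2 assignments
value 0: 1 assignment
So 13 of the 25 assignments meet the threshold.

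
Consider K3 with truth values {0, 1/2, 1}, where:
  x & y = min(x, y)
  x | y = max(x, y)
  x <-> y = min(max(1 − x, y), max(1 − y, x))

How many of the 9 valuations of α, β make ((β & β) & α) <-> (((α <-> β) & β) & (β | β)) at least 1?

5

α = 0, β = 0 ↦ 1  ≥
α = 0, β = 1/2 ↦ 1/2  <
α = 0, β = 1 ↦ 1  ≥
α = 1/2, β = 0 ↦ 1  ≥
α = 1/2, β = 1/2 ↦ 1/2  <
α = 1/2, β = 1 ↦ 1/2  <
α = 1, β = 0 ↦ 1  ≥
α = 1, β = 1/2 ↦ 1/2  <
α = 1, β = 1 ↦ 1  ≥
So 5 of the 9 assignments meet the threshold.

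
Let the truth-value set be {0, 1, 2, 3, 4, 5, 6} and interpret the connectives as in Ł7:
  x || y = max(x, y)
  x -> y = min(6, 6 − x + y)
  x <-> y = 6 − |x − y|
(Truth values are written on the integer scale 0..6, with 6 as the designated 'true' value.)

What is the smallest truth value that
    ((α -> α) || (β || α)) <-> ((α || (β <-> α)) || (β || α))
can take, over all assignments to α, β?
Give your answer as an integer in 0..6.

Take α = 0, β = 3:
α -> α = 0 -> 0 = 6
β || α = 3 || 0 = 3
(α -> α) || (β || α) = 6 || 3 = 6
β <-> α = 3 <-> 0 = 3
α || (β <-> α) = 0 || 3 = 3
β || α = 3 || 0 = 3
(α || (β <-> α)) || (β || α) = 3 || 3 = 3
((α -> α) || (β || α)) <-> ((α || (β <-> α)) || (β || α)) = 6 <-> 3 = 3
No assignment yields a value below 3, so this is the minimum.

3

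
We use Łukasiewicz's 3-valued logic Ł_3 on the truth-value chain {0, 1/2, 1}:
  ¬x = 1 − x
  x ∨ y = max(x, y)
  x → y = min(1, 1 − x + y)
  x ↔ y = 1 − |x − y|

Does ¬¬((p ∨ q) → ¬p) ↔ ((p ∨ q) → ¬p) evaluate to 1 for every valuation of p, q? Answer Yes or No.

p = 0, q = 0 ↦ 1
p = 0, q = 1/2 ↦ 1
p = 0, q = 1 ↦ 1
p = 1/2, q = 0 ↦ 1
p = 1/2, q = 1/2 ↦ 1
p = 1/2, q = 1 ↦ 1
p = 1, q = 0 ↦ 1
p = 1, q = 1/2 ↦ 1
p = 1, q = 1 ↦ 1
Every assignment gives a value ≥ 1.

Yes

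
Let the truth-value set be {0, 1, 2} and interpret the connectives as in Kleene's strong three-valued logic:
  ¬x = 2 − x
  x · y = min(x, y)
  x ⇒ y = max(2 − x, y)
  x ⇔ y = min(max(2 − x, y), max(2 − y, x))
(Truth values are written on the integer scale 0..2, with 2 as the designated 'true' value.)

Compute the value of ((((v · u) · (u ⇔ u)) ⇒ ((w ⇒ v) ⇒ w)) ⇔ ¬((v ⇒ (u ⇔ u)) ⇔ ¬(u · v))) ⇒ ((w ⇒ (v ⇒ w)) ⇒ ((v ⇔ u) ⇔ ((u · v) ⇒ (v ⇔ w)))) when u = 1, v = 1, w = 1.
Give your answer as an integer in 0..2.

v · u = 1 · 1 = 1
u ⇔ u = 1 ⇔ 1 = 1
(v · u) · (u ⇔ u) = 1 · 1 = 1
w ⇒ v = 1 ⇒ 1 = 1
(w ⇒ v) ⇒ w = 1 ⇒ 1 = 1
((v · u) · (u ⇔ u)) ⇒ ((w ⇒ v) ⇒ w) = 1 ⇒ 1 = 1
u ⇔ u = 1 ⇔ 1 = 1
v ⇒ (u ⇔ u) = 1 ⇒ 1 = 1
u · v = 1 · 1 = 1
¬(u · v) = ¬1 = 1
(v ⇒ (u ⇔ u)) ⇔ ¬(u · v) = 1 ⇔ 1 = 1
¬((v ⇒ (u ⇔ u)) ⇔ ¬(u · v)) = ¬1 = 1
(((v · u) · (u ⇔ u)) ⇒ ((w ⇒ v) ⇒ w)) ⇔ ¬((v ⇒ (u ⇔ u)) ⇔ ¬(u · v)) = 1 ⇔ 1 = 1
v ⇒ w = 1 ⇒ 1 = 1
w ⇒ (v ⇒ w) = 1 ⇒ 1 = 1
v ⇔ u = 1 ⇔ 1 = 1
u · v = 1 · 1 = 1
v ⇔ w = 1 ⇔ 1 = 1
(u · v) ⇒ (v ⇔ w) = 1 ⇒ 1 = 1
(v ⇔ u) ⇔ ((u · v) ⇒ (v ⇔ w)) = 1 ⇔ 1 = 1
(w ⇒ (v ⇒ w)) ⇒ ((v ⇔ u) ⇔ ((u · v) ⇒ (v ⇔ w))) = 1 ⇒ 1 = 1
((((v · u) · (u ⇔ u)) ⇒ ((w ⇒ v) ⇒ w)) ⇔ ¬((v ⇒ (u ⇔ u)) ⇔ ¬(u · v))) ⇒ ((w ⇒ (v ⇒ w)) ⇒ ((v ⇔ u) ⇔ ((u · v) ⇒ (v ⇔ w)))) = 1 ⇒ 1 = 1

1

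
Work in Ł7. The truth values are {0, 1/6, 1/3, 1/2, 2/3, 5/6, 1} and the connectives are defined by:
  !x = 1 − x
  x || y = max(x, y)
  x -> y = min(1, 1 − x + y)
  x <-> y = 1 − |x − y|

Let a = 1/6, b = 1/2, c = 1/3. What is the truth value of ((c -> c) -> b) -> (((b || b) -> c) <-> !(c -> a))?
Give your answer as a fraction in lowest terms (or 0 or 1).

5/6

c -> c = 1/3 -> 1/3 = 1
(c -> c) -> b = 1 -> 1/2 = 1/2
b || b = 1/2 || 1/2 = 1/2
(b || b) -> c = 1/2 -> 1/3 = 5/6
c -> a = 1/3 -> 1/6 = 5/6
!(c -> a) = !5/6 = 1/6
((b || b) -> c) <-> !(c -> a) = 5/6 <-> 1/6 = 1/3
((c -> c) -> b) -> (((b || b) -> c) <-> !(c -> a)) = 1/2 -> 1/3 = 5/6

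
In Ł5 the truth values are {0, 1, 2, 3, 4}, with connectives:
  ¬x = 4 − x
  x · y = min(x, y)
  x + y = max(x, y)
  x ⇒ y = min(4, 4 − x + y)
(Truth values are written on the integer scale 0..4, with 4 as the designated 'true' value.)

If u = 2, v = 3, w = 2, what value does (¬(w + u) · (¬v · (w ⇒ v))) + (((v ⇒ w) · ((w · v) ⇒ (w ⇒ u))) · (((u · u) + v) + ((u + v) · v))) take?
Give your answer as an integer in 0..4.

w + u = 2 + 2 = 2
¬(w + u) = ¬2 = 2
¬v = ¬3 = 1
w ⇒ v = 2 ⇒ 3 = 4
¬v · (w ⇒ v) = 1 · 4 = 1
¬(w + u) · (¬v · (w ⇒ v)) = 2 · 1 = 1
v ⇒ w = 3 ⇒ 2 = 3
w · v = 2 · 3 = 2
w ⇒ u = 2 ⇒ 2 = 4
(w · v) ⇒ (w ⇒ u) = 2 ⇒ 4 = 4
(v ⇒ w) · ((w · v) ⇒ (w ⇒ u)) = 3 · 4 = 3
u · u = 2 · 2 = 2
(u · u) + v = 2 + 3 = 3
u + v = 2 + 3 = 3
(u + v) · v = 3 · 3 = 3
((u · u) + v) + ((u + v) · v) = 3 + 3 = 3
((v ⇒ w) · ((w · v) ⇒ (w ⇒ u))) · (((u · u) + v) + ((u + v) · v)) = 3 · 3 = 3
(¬(w + u) · (¬v · (w ⇒ v))) + (((v ⇒ w) · ((w · v) ⇒ (w ⇒ u))) · (((u · u) + v) + ((u + v) · v))) = 1 + 3 = 3

3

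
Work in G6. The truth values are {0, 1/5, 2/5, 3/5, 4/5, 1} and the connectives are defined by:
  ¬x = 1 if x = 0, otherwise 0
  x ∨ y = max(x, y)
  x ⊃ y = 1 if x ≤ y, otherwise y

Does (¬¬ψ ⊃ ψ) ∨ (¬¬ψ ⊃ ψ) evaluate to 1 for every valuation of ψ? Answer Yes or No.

Counterexample: take ψ = 1/5.
¬ψ = ¬1/5 = 0
¬¬ψ = ¬0 = 1
¬¬ψ ⊃ ψ = 1 ⊃ 1/5 = 1/5
¬ψ = ¬1/5 = 0
¬¬ψ = ¬0 = 1
¬¬ψ ⊃ ψ = 1 ⊃ 1/5 = 1/5
(¬¬ψ ⊃ ψ) ∨ (¬¬ψ ⊃ ψ) = 1/5 ∨ 1/5 = 1/5
This gives 1/5 ≠ 1.

No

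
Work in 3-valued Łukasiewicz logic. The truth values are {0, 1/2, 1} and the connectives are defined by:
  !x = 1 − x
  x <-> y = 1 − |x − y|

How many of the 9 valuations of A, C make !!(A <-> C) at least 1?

3

A = 0, C = 0 ↦ 1  ≥
A = 0, C = 1/2 ↦ 1/2  <
A = 0, C = 1 ↦ 0  <
A = 1/2, C = 0 ↦ 1/2  <
A = 1/2, C = 1/2 ↦ 1  ≥
A = 1/2, C = 1 ↦ 1/2  <
A = 1, C = 0 ↦ 0  <
A = 1, C = 1/2 ↦ 1/2  <
A = 1, C = 1 ↦ 1  ≥
So 3 of the 9 assignments meet the threshold.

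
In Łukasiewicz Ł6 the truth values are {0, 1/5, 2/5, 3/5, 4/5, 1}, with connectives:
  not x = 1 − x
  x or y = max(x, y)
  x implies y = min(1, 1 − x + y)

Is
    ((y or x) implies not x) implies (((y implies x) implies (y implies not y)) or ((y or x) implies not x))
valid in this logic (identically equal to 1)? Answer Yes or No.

Yes

At x = 3/5, y = 3/5, for instance:
y or x = 3/5 or 3/5 = 3/5
not x = not 3/5 = 2/5
(y or x) implies not x = 3/5 implies 2/5 = 4/5
y implies x = 3/5 implies 3/5 = 1
not y = not 3/5 = 2/5
y implies not y = 3/5 implies 2/5 = 4/5
(y implies x) implies (y implies not y) = 1 implies 4/5 = 4/5
((y implies x) implies (y implies not y)) or ((y or x) implies not x) = 4/5 or 4/5 = 4/5
((y or x) implies not x) implies (((y implies x) implies (y implies not y)) or ((y or x) implies not x)) = 4/5 implies 4/5 = 1
and checking the remaining 35 assignments likewise gives ≥ 1 in every case.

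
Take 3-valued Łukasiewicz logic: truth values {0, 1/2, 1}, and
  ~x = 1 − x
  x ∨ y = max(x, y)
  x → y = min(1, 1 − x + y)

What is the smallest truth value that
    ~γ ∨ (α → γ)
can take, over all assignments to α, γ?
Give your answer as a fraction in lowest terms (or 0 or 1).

1/2

Take α = 1, γ = 1/2:
~γ = ~1/2 = 1/2
α → γ = 1 → 1/2 = 1/2
~γ ∨ (α → γ) = 1/2 ∨ 1/2 = 1/2
No assignment yields a value below 1/2, so this is the minimum.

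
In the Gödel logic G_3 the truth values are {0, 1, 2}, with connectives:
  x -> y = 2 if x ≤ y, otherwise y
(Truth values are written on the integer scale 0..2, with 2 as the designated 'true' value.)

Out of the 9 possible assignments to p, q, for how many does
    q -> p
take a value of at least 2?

6

p = 0, q = 0 ↦ 2  ≥
p = 0, q = 1 ↦ 0  <
p = 0, q = 2 ↦ 0  <
p = 1, q = 0 ↦ 2  ≥
p = 1, q = 1 ↦ 2  ≥
p = 1, q = 2 ↦ 1  <
p = 2, q = 0 ↦ 2  ≥
p = 2, q = 1 ↦ 2  ≥
p = 2, q = 2 ↦ 2  ≥
So 6 of the 9 assignments meet the threshold.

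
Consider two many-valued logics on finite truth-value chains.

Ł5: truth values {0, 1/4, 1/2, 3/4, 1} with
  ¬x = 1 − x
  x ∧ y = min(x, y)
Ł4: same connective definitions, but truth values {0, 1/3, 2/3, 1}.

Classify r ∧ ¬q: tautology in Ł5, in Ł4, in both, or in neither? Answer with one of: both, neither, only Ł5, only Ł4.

neither

In Ł5: at q = 0, r = 0 the value is 0 — not a tautology.
In Ł4: at q = 0, r = 0 the value is 0 — not a tautology.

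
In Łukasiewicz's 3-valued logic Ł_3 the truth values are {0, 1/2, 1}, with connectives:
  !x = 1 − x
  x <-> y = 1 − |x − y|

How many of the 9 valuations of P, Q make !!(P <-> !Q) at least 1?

P = 0, Q = 0 ↦ 0  <
P = 0, Q = 1/2 ↦ 1/2  <
P = 0, Q = 1 ↦ 1  ≥
P = 1/2, Q = 0 ↦ 1/2  <
P = 1/2, Q = 1/2 ↦ 1  ≥
P = 1/2, Q = 1 ↦ 1/2  <
P = 1, Q = 0 ↦ 1  ≥
P = 1, Q = 1/2 ↦ 1/2  <
P = 1, Q = 1 ↦ 0  <
So 3 of the 9 assignments meet the threshold.

3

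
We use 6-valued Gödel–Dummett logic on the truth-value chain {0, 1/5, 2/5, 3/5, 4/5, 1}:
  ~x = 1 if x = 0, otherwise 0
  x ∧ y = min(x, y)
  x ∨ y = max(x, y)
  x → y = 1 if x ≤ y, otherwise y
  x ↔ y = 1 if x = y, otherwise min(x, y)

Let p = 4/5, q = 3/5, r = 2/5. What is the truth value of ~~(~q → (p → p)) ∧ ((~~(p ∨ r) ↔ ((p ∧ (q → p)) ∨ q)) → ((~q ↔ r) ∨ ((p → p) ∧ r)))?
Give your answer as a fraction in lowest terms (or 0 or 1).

2/5

~q = ~3/5 = 0
p → p = 4/5 → 4/5 = 1
~q → (p → p) = 0 → 1 = 1
~(~q → (p → p)) = ~1 = 0
~~(~q → (p → p)) = ~0 = 1
p ∨ r = 4/5 ∨ 2/5 = 4/5
~(p ∨ r) = ~4/5 = 0
~~(p ∨ r) = ~0 = 1
q → p = 3/5 → 4/5 = 1
p ∧ (q → p) = 4/5 ∧ 1 = 4/5
(p ∧ (q → p)) ∨ q = 4/5 ∨ 3/5 = 4/5
~~(p ∨ r) ↔ ((p ∧ (q → p)) ∨ q) = 1 ↔ 4/5 = 4/5
~q = ~3/5 = 0
~q ↔ r = 0 ↔ 2/5 = 0
p → p = 4/5 → 4/5 = 1
(p → p) ∧ r = 1 ∧ 2/5 = 2/5
(~q ↔ r) ∨ ((p → p) ∧ r) = 0 ∨ 2/5 = 2/5
(~~(p ∨ r) ↔ ((p ∧ (q → p)) ∨ q)) → ((~q ↔ r) ∨ ((p → p) ∧ r)) = 4/5 → 2/5 = 2/5
~~(~q → (p → p)) ∧ ((~~(p ∨ r) ↔ ((p ∧ (q → p)) ∨ q)) → ((~q ↔ r) ∨ ((p → p) ∧ r))) = 1 ∧ 2/5 = 2/5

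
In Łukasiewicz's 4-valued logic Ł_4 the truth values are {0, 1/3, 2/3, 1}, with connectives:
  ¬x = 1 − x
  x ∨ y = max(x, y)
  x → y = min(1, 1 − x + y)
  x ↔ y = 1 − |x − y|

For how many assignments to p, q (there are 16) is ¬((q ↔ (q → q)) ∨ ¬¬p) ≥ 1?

1

p = 0, q = 0 ↦ 1  ≥
p = 0, q = 1/3 ↦ 2/3  <
p = 0, q = 2/3 ↦ 1/3  <
p = 0, q = 1 ↦ 0  <
p = 1/3, q = 0 ↦ 2/3  <
p = 1/3, q = 1/3 ↦ 2/3  <
p = 1/3, q = 2/3 ↦ 1/3  <
p = 1/3, q = 1 ↦ 0  <
p = 2/3, q = 0 ↦ 1/3  <
p = 2/3, q = 1/3 ↦ 1/3  <
p = 2/3, q = 2/3 ↦ 1/3  <
p = 2/3, q = 1 ↦ 0  <
p = 1, q = 0 ↦ 0  <
p = 1, q = 1/3 ↦ 0  <
p = 1, q = 2/3 ↦ 0  <
p = 1, q = 1 ↦ 0  <
So 1 of the 16 assignments meets the threshold.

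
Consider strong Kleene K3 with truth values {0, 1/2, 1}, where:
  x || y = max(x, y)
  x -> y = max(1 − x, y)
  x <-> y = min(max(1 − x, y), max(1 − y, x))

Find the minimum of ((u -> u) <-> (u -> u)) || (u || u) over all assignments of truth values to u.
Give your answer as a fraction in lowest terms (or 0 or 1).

Take u = 1/2:
u -> u = 1/2 -> 1/2 = 1/2
u -> u = 1/2 -> 1/2 = 1/2
(u -> u) <-> (u -> u) = 1/2 <-> 1/2 = 1/2
u || u = 1/2 || 1/2 = 1/2
((u -> u) <-> (u -> u)) || (u || u) = 1/2 || 1/2 = 1/2
No assignment yields a value below 1/2, so this is the minimum.

1/2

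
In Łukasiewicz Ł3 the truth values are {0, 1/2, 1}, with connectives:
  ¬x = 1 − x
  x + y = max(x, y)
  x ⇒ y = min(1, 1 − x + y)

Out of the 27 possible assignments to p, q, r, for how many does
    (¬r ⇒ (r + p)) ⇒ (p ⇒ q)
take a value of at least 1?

value 1: 19 assignments (counts)
value 1/2: 5 assignments
value 0: 3 assignments
So 19 of the 27 assignments meet the threshold.

19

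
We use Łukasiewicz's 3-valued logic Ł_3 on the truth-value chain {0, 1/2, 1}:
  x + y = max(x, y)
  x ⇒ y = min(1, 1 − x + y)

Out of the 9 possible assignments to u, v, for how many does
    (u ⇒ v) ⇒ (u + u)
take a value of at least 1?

u = 0, v = 0 ↦ 0  <
u = 0, v = 1/2 ↦ 0  <
u = 0, v = 1 ↦ 0  <
u = 1/2, v = 0 ↦ 1  ≥
u = 1/2, v = 1/2 ↦ 1/2  <
u = 1/2, v = 1 ↦ 1/2  <
u = 1, v = 0 ↦ 1  ≥
u = 1, v = 1/2 ↦ 1  ≥
u = 1, v = 1 ↦ 1  ≥
So 4 of the 9 assignments meet the threshold.

4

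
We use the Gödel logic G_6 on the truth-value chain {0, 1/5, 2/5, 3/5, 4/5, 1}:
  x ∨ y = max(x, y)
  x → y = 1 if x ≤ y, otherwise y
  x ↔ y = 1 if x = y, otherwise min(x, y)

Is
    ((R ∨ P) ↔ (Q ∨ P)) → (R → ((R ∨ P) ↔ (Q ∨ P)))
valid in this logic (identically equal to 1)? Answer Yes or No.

At P = 1, Q = 1/5, R = 4/5, for instance:
R ∨ P = 4/5 ∨ 1 = 1
Q ∨ P = 1/5 ∨ 1 = 1
(R ∨ P) ↔ (Q ∨ P) = 1 ↔ 1 = 1
R → ((R ∨ P) ↔ (Q ∨ P)) = 4/5 → 1 = 1
((R ∨ P) ↔ (Q ∨ P)) → (R → ((R ∨ P) ↔ (Q ∨ P))) = 1 → 1 = 1
and checking the remaining 215 assignments likewise gives ≥ 1 in every case.

Yes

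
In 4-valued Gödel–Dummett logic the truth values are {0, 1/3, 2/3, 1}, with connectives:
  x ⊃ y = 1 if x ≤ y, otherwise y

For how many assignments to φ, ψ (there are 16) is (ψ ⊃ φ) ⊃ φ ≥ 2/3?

13

φ = 0, ψ = 0 ↦ 0  <
φ = 0, ψ = 1/3 ↦ 1  ≥
φ = 0, ψ = 2/3 ↦ 1  ≥
φ = 0, ψ = 1 ↦ 1  ≥
φ = 1/3, ψ = 0 ↦ 1/3  <
φ = 1/3, ψ = 1/3 ↦ 1/3  <
φ = 1/3, ψ = 2/3 ↦ 1  ≥
φ = 1/3, ψ = 1 ↦ 1  ≥
φ = 2/3, ψ = 0 ↦ 2/3  ≥
φ = 2/3, ψ = 1/3 ↦ 2/3  ≥
φ = 2/3, ψ = 2/3 ↦ 2/3  ≥
φ = 2/3, ψ = 1 ↦ 1  ≥
φ = 1, ψ = 0 ↦ 1  ≥
φ = 1, ψ = 1/3 ↦ 1  ≥
φ = 1, ψ = 2/3 ↦ 1  ≥
φ = 1, ψ = 1 ↦ 1  ≥
So 13 of the 16 assignments meet the threshold.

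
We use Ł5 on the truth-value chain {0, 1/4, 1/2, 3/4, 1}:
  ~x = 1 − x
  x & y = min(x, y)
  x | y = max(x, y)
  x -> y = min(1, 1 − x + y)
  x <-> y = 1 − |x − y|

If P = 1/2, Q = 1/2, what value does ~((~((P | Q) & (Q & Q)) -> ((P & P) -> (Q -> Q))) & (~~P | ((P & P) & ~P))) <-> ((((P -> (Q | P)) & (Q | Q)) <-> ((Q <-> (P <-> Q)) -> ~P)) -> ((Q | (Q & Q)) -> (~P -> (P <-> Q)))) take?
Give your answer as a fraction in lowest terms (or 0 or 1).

P | Q = 1/2 | 1/2 = 1/2
Q & Q = 1/2 & 1/2 = 1/2
(P | Q) & (Q & Q) = 1/2 & 1/2 = 1/2
~((P | Q) & (Q & Q)) = ~1/2 = 1/2
P & P = 1/2 & 1/2 = 1/2
Q -> Q = 1/2 -> 1/2 = 1
(P & P) -> (Q -> Q) = 1/2 -> 1 = 1
~((P | Q) & (Q & Q)) -> ((P & P) -> (Q -> Q)) = 1/2 -> 1 = 1
~P = ~1/2 = 1/2
~~P = ~1/2 = 1/2
P & P = 1/2 & 1/2 = 1/2
~P = ~1/2 = 1/2
(P & P) & ~P = 1/2 & 1/2 = 1/2
~~P | ((P & P) & ~P) = 1/2 | 1/2 = 1/2
(~((P | Q) & (Q & Q)) -> ((P & P) -> (Q -> Q))) & (~~P | ((P & P) & ~P)) = 1 & 1/2 = 1/2
~((~((P | Q) & (Q & Q)) -> ((P & P) -> (Q -> Q))) & (~~P | ((P & P) & ~P))) = ~1/2 = 1/2
Q | P = 1/2 | 1/2 = 1/2
P -> (Q | P) = 1/2 -> 1/2 = 1
Q | Q = 1/2 | 1/2 = 1/2
(P -> (Q | P)) & (Q | Q) = 1 & 1/2 = 1/2
P <-> Q = 1/2 <-> 1/2 = 1
Q <-> (P <-> Q) = 1/2 <-> 1 = 1/2
~P = ~1/2 = 1/2
(Q <-> (P <-> Q)) -> ~P = 1/2 -> 1/2 = 1
((P -> (Q | P)) & (Q | Q)) <-> ((Q <-> (P <-> Q)) -> ~P) = 1/2 <-> 1 = 1/2
Q & Q = 1/2 & 1/2 = 1/2
Q | (Q & Q) = 1/2 | 1/2 = 1/2
~P = ~1/2 = 1/2
P <-> Q = 1/2 <-> 1/2 = 1
~P -> (P <-> Q) = 1/2 -> 1 = 1
(Q | (Q & Q)) -> (~P -> (P <-> Q)) = 1/2 -> 1 = 1
(((P -> (Q | P)) & (Q | Q)) <-> ((Q <-> (P <-> Q)) -> ~P)) -> ((Q | (Q & Q)) -> (~P -> (P <-> Q))) = 1/2 -> 1 = 1
~((~((P | Q) & (Q & Q)) -> ((P & P) -> (Q -> Q))) & (~~P | ((P & P) & ~P))) <-> ((((P -> (Q | P)) & (Q | Q)) <-> ((Q <-> (P <-> Q)) -> ~P)) -> ((Q | (Q & Q)) -> (~P -> (P <-> Q)))) = 1/2 <-> 1 = 1/2

1/2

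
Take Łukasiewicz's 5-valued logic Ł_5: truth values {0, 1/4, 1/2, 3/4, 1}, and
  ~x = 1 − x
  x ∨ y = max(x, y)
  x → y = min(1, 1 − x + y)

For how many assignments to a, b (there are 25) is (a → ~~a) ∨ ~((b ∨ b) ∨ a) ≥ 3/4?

value 1: 25 assignments (counts)
So 25 of the 25 assignments meet the threshold.

25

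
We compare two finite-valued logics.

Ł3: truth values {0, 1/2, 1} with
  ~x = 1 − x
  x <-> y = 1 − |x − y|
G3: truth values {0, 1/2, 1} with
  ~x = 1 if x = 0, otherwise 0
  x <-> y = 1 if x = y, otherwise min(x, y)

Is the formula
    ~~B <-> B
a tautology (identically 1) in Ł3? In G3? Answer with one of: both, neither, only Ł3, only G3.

In Ł3: every assignment gives 1 — tautology.
In G3: at B = 1/2 the value is 1/2 — not a tautology.

only Ł3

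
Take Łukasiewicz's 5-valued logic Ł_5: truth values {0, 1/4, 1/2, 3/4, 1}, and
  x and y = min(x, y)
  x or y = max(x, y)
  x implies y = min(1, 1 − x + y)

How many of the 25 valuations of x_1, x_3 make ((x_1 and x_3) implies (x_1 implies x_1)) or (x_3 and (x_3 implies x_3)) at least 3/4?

value 1: 25 assignments (counts)
So 25 of the 25 assignments meet the threshold.

25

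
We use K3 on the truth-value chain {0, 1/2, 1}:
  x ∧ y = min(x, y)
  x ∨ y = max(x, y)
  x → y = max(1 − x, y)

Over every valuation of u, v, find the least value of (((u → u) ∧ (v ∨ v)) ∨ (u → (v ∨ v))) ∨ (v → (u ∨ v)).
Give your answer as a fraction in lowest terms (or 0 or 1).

1/2

Take u = 1/2, v = 1/2:
u → u = 1/2 → 1/2 = 1/2
v ∨ v = 1/2 ∨ 1/2 = 1/2
(u → u) ∧ (v ∨ v) = 1/2 ∧ 1/2 = 1/2
v ∨ v = 1/2 ∨ 1/2 = 1/2
u → (v ∨ v) = 1/2 → 1/2 = 1/2
((u → u) ∧ (v ∨ v)) ∨ (u → (v ∨ v)) = 1/2 ∨ 1/2 = 1/2
u ∨ v = 1/2 ∨ 1/2 = 1/2
v → (u ∨ v) = 1/2 → 1/2 = 1/2
(((u → u) ∧ (v ∨ v)) ∨ (u → (v ∨ v))) ∨ (v → (u ∨ v)) = 1/2 ∨ 1/2 = 1/2
No assignment yields a value below 1/2, so this is the minimum.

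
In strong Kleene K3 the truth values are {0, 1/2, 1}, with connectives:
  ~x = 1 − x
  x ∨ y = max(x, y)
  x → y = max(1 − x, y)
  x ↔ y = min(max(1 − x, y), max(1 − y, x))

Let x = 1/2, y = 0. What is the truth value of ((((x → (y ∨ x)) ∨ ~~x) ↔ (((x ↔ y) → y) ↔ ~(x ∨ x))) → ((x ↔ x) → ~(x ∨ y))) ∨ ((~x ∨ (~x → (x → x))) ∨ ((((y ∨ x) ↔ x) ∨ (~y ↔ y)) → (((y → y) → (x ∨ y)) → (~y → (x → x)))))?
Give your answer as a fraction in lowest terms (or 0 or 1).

1/2

y ∨ x = 0 ∨ 1/2 = 1/2
x → (y ∨ x) = 1/2 → 1/2 = 1/2
~x = ~1/2 = 1/2
~~x = ~1/2 = 1/2
(x → (y ∨ x)) ∨ ~~x = 1/2 ∨ 1/2 = 1/2
x ↔ y = 1/2 ↔ 0 = 1/2
(x ↔ y) → y = 1/2 → 0 = 1/2
x ∨ x = 1/2 ∨ 1/2 = 1/2
~(x ∨ x) = ~1/2 = 1/2
((x ↔ y) → y) ↔ ~(x ∨ x) = 1/2 ↔ 1/2 = 1/2
((x → (y ∨ x)) ∨ ~~x) ↔ (((x ↔ y) → y) ↔ ~(x ∨ x)) = 1/2 ↔ 1/2 = 1/2
x ↔ x = 1/2 ↔ 1/2 = 1/2
x ∨ y = 1/2 ∨ 0 = 1/2
~(x ∨ y) = ~1/2 = 1/2
(x ↔ x) → ~(x ∨ y) = 1/2 → 1/2 = 1/2
(((x → (y ∨ x)) ∨ ~~x) ↔ (((x ↔ y) → y) ↔ ~(x ∨ x))) → ((x ↔ x) → ~(x ∨ y)) = 1/2 → 1/2 = 1/2
~x = ~1/2 = 1/2
~x = ~1/2 = 1/2
x → x = 1/2 → 1/2 = 1/2
~x → (x → x) = 1/2 → 1/2 = 1/2
~x ∨ (~x → (x → x)) = 1/2 ∨ 1/2 = 1/2
y ∨ x = 0 ∨ 1/2 = 1/2
(y ∨ x) ↔ x = 1/2 ↔ 1/2 = 1/2
~y = ~0 = 1
~y ↔ y = 1 ↔ 0 = 0
((y ∨ x) ↔ x) ∨ (~y ↔ y) = 1/2 ∨ 0 = 1/2
y → y = 0 → 0 = 1
x ∨ y = 1/2 ∨ 0 = 1/2
(y → y) → (x ∨ y) = 1 → 1/2 = 1/2
~y = ~0 = 1
x → x = 1/2 → 1/2 = 1/2
~y → (x → x) = 1 → 1/2 = 1/2
((y → y) → (x ∨ y)) → (~y → (x → x)) = 1/2 → 1/2 = 1/2
(((y ∨ x) ↔ x) ∨ (~y ↔ y)) → (((y → y) → (x ∨ y)) → (~y → (x → x))) = 1/2 → 1/2 = 1/2
(~x ∨ (~x → (x → x))) ∨ ((((y ∨ x) ↔ x) ∨ (~y ↔ y)) → (((y → y) → (x ∨ y)) → (~y → (x → x)))) = 1/2 ∨ 1/2 = 1/2
((((x → (y ∨ x)) ∨ ~~x) ↔ (((x ↔ y) → y) ↔ ~(x ∨ x))) → ((x ↔ x) → ~(x ∨ y))) ∨ ((~x ∨ (~x → (x → x))) ∨ ((((y ∨ x) ↔ x) ∨ (~y ↔ y)) → (((y → y) → (x ∨ y)) → (~y → (x → x))))) = 1/2 ∨ 1/2 = 1/2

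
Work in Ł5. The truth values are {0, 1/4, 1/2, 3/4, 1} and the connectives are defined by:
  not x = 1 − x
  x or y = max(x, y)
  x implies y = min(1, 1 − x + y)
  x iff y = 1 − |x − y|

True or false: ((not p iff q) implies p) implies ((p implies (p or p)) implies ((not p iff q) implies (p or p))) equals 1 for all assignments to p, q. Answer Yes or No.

Yes

At p = 0, q = 1/4, for instance:
not p = not 0 = 1
not p iff q = 1 iff 1/4 = 1/4
(not p iff q) implies p = 1/4 implies 0 = 3/4
p or p = 0 or 0 = 0
p implies (p or p) = 0 implies 0 = 1
(not p iff q) implies (p or p) = 1/4 implies 0 = 3/4
(p implies (p or p)) implies ((not p iff q) implies (p or p)) = 1 implies 3/4 = 3/4
((not p iff q) implies p) implies ((p implies (p or p)) implies ((not p iff q) implies (p or p))) = 3/4 implies 3/4 = 1
and checking the remaining 24 assignments likewise gives ≥ 1 in every case.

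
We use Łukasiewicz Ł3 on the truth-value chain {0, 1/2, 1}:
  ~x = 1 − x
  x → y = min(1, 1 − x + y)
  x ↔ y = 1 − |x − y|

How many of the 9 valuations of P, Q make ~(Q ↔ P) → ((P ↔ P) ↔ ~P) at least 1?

P = 0, Q = 0 ↦ 1  ≥
P = 0, Q = 1/2 ↦ 1  ≥
P = 0, Q = 1 ↦ 1  ≥
P = 1/2, Q = 0 ↦ 1  ≥
P = 1/2, Q = 1/2 ↦ 1  ≥
P = 1/2, Q = 1 ↦ 1  ≥
P = 1, Q = 0 ↦ 0  <
P = 1, Q = 1/2 ↦ 1/2  <
P = 1, Q = 1 ↦ 1  ≥
So 7 of the 9 assignments meet the threshold.

7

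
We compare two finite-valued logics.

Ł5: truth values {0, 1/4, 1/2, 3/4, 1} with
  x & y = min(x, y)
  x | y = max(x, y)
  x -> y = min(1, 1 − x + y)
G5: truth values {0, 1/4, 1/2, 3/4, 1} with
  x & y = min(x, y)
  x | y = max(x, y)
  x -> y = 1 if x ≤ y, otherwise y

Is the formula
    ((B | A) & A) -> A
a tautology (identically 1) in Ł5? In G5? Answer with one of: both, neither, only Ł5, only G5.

In Ł5: every assignment gives 1 — tautology.
In G5: every assignment gives 1 — tautology.

both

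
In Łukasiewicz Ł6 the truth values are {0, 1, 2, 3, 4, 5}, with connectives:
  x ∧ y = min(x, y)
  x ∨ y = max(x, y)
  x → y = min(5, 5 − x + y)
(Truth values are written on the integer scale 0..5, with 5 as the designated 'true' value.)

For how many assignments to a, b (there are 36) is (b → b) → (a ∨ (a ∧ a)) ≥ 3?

18

value 5: 6 assignments (counts)
value 4: 6 assignments (counts)
value 3: 6 assignments (counts)
value 2: 6 assignments
value 1: 6 assignments
value 0: 6 assignments
So 18 of the 36 assignments meet the threshold.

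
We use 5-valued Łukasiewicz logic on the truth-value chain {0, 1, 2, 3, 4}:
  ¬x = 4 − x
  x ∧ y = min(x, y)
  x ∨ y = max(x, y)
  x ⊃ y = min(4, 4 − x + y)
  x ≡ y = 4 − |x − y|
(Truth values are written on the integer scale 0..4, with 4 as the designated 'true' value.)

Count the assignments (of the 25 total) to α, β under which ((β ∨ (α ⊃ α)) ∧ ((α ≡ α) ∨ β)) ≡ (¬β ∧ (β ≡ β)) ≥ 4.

5

value 4: 5 assignments (counts)
value 3: 5 assignments
value 2: 5 assignments
value 1: 5 assignments
value 0: 5 assignments
So 5 of the 25 assignments meet the threshold.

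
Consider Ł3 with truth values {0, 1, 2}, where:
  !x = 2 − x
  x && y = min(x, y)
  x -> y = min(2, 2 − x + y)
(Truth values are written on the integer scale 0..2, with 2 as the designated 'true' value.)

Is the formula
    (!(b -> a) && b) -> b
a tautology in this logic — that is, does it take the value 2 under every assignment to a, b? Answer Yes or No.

a = 0, b = 0 ↦ 2
a = 0, b = 1 ↦ 2
a = 0, b = 2 ↦ 2
a = 1, b = 0 ↦ 2
a = 1, b = 1 ↦ 2
a = 1, b = 2 ↦ 2
a = 2, b = 0 ↦ 2
a = 2, b = 1 ↦ 2
a = 2, b = 2 ↦ 2
Every assignment gives a value ≥ 2.

Yes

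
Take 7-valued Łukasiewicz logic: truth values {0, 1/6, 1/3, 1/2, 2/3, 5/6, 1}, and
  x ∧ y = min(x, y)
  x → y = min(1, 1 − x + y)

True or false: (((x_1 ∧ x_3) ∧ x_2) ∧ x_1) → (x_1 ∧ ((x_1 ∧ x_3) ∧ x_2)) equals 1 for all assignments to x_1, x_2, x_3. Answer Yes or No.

Yes

At x_1 = 2/3, x_2 = 2/3, x_3 = 5/6, for instance:
x_1 ∧ x_3 = 2/3 ∧ 5/6 = 2/3
(x_1 ∧ x_3) ∧ x_2 = 2/3 ∧ 2/3 = 2/3
((x_1 ∧ x_3) ∧ x_2) ∧ x_1 = 2/3 ∧ 2/3 = 2/3
x_1 ∧ ((x_1 ∧ x_3) ∧ x_2) = 2/3 ∧ 2/3 = 2/3
(((x_1 ∧ x_3) ∧ x_2) ∧ x_1) → (x_1 ∧ ((x_1 ∧ x_3) ∧ x_2)) = 2/3 → 2/3 = 1
and checking the remaining 342 assignments likewise gives ≥ 1 in every case.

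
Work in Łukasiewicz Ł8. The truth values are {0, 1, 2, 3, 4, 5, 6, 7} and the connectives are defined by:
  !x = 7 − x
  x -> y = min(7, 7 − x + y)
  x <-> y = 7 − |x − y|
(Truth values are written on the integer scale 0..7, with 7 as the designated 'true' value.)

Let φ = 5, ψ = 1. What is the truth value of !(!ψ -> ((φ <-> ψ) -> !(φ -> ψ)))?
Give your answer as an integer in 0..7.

!ψ = !1 = 6
φ <-> ψ = 5 <-> 1 = 3
φ -> ψ = 5 -> 1 = 3
!(φ -> ψ) = !3 = 4
(φ <-> ψ) -> !(φ -> ψ) = 3 -> 4 = 7
!ψ -> ((φ <-> ψ) -> !(φ -> ψ)) = 6 -> 7 = 7
!(!ψ -> ((φ <-> ψ) -> !(φ -> ψ))) = !7 = 0

0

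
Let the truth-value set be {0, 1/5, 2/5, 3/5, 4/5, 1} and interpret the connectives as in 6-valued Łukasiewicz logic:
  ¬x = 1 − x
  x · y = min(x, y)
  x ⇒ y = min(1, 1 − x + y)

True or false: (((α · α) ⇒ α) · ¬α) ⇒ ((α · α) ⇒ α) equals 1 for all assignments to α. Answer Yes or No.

Yes

α = 0 ↦ 1
α = 1/5 ↦ 1
α = 2/5 ↦ 1
α = 3/5 ↦ 1
α = 4/5 ↦ 1
α = 1 ↦ 1
Every assignment gives a value ≥ 1.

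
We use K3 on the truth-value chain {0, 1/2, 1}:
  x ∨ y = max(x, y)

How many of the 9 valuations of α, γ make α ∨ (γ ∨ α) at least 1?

α = 0, γ = 0 ↦ 0  <
α = 0, γ = 1/2 ↦ 1/2  <
α = 0, γ = 1 ↦ 1  ≥
α = 1/2, γ = 0 ↦ 1/2  <
α = 1/2, γ = 1/2 ↦ 1/2  <
α = 1/2, γ = 1 ↦ 1  ≥
α = 1, γ = 0 ↦ 1  ≥
α = 1, γ = 1/2 ↦ 1  ≥
α = 1, γ = 1 ↦ 1  ≥
So 5 of the 9 assignments meet the threshold.

5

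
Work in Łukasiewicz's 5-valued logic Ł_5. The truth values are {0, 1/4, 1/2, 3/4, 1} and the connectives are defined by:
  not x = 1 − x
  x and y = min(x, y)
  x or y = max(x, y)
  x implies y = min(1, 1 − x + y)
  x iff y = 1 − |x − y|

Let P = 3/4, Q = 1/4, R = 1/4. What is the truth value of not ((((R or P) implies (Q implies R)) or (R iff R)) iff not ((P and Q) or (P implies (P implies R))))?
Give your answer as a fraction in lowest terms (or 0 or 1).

3/4

R or P = 1/4 or 3/4 = 3/4
Q implies R = 1/4 implies 1/4 = 1
(R or P) implies (Q implies R) = 3/4 implies 1 = 1
R iff R = 1/4 iff 1/4 = 1
((R or P) implies (Q implies R)) or (R iff R) = 1 or 1 = 1
P and Q = 3/4 and 1/4 = 1/4
P implies R = 3/4 implies 1/4 = 1/2
P implies (P implies R) = 3/4 implies 1/2 = 3/4
(P and Q) or (P implies (P implies R)) = 1/4 or 3/4 = 3/4
not ((P and Q) or (P implies (P implies R))) = not 3/4 = 1/4
(((R or P) implies (Q implies R)) or (R iff R)) iff not ((P and Q) or (P implies (P implies R))) = 1 iff 1/4 = 1/4
not ((((R or P) implies (Q implies R)) or (R iff R)) iff not ((P and Q) or (P implies (P implies R)))) = not 1/4 = 3/4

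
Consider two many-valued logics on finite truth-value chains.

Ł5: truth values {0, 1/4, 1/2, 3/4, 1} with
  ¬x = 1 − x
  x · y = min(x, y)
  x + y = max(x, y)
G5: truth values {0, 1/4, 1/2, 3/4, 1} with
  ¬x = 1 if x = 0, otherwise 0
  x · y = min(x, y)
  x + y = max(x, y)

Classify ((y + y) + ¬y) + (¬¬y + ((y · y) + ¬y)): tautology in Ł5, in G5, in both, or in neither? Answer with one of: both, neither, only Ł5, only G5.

only G5

In Ł5: at y = 1/4 the value is 3/4 — not a tautology.
In G5: every assignment gives 1 — tautology.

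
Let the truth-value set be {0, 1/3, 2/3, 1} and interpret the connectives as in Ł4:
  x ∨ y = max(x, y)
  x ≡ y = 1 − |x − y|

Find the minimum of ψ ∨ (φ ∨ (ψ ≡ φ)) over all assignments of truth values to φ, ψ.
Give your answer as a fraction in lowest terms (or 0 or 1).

Take φ = 0, ψ = 1/3:
ψ ≡ φ = 1/3 ≡ 0 = 2/3
φ ∨ (ψ ≡ φ) = 0 ∨ 2/3 = 2/3
ψ ∨ (φ ∨ (ψ ≡ φ)) = 1/3 ∨ 2/3 = 2/3
No assignment yields a value below 2/3, so this is the minimum.

2/3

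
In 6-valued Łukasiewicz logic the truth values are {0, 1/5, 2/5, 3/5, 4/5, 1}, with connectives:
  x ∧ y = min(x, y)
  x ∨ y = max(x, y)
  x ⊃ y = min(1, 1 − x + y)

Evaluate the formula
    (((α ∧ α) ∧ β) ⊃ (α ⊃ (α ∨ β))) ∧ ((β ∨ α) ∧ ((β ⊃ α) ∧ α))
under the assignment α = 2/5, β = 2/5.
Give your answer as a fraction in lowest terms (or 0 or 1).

2/5

α ∧ α = 2/5 ∧ 2/5 = 2/5
(α ∧ α) ∧ β = 2/5 ∧ 2/5 = 2/5
α ∨ β = 2/5 ∨ 2/5 = 2/5
α ⊃ (α ∨ β) = 2/5 ⊃ 2/5 = 1
((α ∧ α) ∧ β) ⊃ (α ⊃ (α ∨ β)) = 2/5 ⊃ 1 = 1
β ∨ α = 2/5 ∨ 2/5 = 2/5
β ⊃ α = 2/5 ⊃ 2/5 = 1
(β ⊃ α) ∧ α = 1 ∧ 2/5 = 2/5
(β ∨ α) ∧ ((β ⊃ α) ∧ α) = 2/5 ∧ 2/5 = 2/5
(((α ∧ α) ∧ β) ⊃ (α ⊃ (α ∨ β))) ∧ ((β ∨ α) ∧ ((β ⊃ α) ∧ α)) = 1 ∧ 2/5 = 2/5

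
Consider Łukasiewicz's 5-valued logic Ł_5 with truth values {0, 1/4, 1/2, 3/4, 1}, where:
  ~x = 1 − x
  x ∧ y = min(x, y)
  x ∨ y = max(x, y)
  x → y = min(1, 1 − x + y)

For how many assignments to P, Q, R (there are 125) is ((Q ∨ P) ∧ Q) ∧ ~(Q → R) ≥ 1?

value 1: 5 assignments (counts)
value 3/4: 10 assignments
value 1/2: 15 assignments
value 1/4: 20 assignments
value 0: 75 assignments
So 5 of the 125 assignments meet the threshold.

5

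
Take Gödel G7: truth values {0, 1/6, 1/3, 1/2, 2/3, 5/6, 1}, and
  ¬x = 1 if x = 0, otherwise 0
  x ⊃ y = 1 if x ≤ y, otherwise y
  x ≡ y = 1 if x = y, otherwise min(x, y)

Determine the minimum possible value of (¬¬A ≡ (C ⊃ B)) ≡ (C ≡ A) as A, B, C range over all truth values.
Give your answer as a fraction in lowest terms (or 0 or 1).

Take A = 0, B = 0, C = 0:
¬A = ¬0 = 1
¬¬A = ¬1 = 0
C ⊃ B = 0 ⊃ 0 = 1
¬¬A ≡ (C ⊃ B) = 0 ≡ 1 = 0
C ≡ A = 0 ≡ 0 = 1
(¬¬A ≡ (C ⊃ B)) ≡ (C ≡ A) = 0 ≡ 1 = 0
No assignment yields a value below 0, so this is the minimum.

0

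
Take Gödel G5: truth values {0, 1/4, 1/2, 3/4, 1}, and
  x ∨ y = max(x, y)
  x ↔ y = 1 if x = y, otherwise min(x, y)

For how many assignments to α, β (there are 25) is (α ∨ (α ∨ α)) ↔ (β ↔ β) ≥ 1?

value 1: 5 assignments (counts)
value 3/4: 5 assignments
value 1/2: 5 assignments
value 1/4: 5 assignments
value 0: 5 assignments
So 5 of the 25 assignments meet the threshold.

5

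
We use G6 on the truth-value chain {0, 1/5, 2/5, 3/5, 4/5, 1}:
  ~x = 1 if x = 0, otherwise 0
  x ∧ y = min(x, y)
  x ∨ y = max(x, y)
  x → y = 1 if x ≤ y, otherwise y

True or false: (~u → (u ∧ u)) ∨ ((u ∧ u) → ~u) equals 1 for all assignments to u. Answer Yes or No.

Yes

u = 0 ↦ 1
u = 1/5 ↦ 1
u = 2/5 ↦ 1
u = 3/5 ↦ 1
u = 4/5 ↦ 1
u = 1 ↦ 1
Every assignment gives a value ≥ 1.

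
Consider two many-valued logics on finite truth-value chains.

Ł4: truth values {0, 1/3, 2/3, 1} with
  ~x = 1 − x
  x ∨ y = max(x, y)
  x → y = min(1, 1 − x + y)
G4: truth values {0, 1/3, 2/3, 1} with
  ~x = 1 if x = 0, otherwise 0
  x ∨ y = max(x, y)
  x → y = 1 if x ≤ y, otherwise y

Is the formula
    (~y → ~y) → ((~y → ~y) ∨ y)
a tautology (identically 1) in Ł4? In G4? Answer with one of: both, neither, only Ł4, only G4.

both

In Ł4: every assignment gives 1 — tautology.
In G4: every assignment gives 1 — tautology.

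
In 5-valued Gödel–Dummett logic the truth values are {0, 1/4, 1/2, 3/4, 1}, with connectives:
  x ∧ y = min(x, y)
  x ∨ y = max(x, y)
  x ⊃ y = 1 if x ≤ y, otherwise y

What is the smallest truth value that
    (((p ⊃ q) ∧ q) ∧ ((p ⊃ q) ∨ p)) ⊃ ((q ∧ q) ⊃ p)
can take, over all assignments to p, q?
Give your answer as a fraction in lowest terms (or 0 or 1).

0

Take p = 0, q = 1/4:
p ⊃ q = 0 ⊃ 1/4 = 1
(p ⊃ q) ∧ q = 1 ∧ 1/4 = 1/4
p ⊃ q = 0 ⊃ 1/4 = 1
(p ⊃ q) ∨ p = 1 ∨ 0 = 1
((p ⊃ q) ∧ q) ∧ ((p ⊃ q) ∨ p) = 1/4 ∧ 1 = 1/4
q ∧ q = 1/4 ∧ 1/4 = 1/4
(q ∧ q) ⊃ p = 1/4 ⊃ 0 = 0
(((p ⊃ q) ∧ q) ∧ ((p ⊃ q) ∨ p)) ⊃ ((q ∧ q) ⊃ p) = 1/4 ⊃ 0 = 0
No assignment yields a value below 0, so this is the minimum.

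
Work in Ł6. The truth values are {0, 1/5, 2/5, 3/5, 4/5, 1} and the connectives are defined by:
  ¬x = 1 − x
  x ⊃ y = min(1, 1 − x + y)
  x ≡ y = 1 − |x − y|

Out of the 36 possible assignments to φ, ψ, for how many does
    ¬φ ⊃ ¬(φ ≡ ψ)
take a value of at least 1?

value 1: 17 assignments (counts)
value 4/5: 7 assignments
value 3/5: 5 assignments
value 2/5: 4 assignments
value 1/5: 2 assignments
value 0: 1 assignment
So 17 of the 36 assignments meet the threshold.

17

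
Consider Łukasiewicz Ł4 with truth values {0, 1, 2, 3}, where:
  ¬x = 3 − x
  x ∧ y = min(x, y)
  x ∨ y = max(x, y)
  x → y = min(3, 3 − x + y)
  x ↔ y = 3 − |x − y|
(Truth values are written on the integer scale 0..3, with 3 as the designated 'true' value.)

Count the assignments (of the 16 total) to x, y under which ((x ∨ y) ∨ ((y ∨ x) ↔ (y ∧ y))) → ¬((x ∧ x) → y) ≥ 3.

2

x = 0, y = 0 ↦ 0  <
x = 0, y = 1 ↦ 0  <
x = 0, y = 2 ↦ 0  <
x = 0, y = 3 ↦ 0  <
x = 1, y = 0 ↦ 2  <
x = 1, y = 1 ↦ 0  <
x = 1, y = 2 ↦ 0  <
x = 1, y = 3 ↦ 0  <
x = 2, y = 0 ↦ 3  ≥
x = 2, y = 1 ↦ 2  <
x = 2, y = 2 ↦ 0  <
x = 2, y = 3 ↦ 0  <
x = 3, y = 0 ↦ 3  ≥
x = 3, y = 1 ↦ 2  <
x = 3, y = 2 ↦ 1  <
x = 3, y = 3 ↦ 0  <
So 2 of the 16 assignments meet the threshold.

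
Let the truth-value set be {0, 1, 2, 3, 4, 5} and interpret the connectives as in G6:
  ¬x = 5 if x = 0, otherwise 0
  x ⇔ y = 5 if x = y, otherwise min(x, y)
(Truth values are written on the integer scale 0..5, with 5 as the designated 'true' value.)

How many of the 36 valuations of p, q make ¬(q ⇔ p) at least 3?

value 5: 10 assignments (counts)
value 0: 26 assignments
So 10 of the 36 assignments meet the threshold.

10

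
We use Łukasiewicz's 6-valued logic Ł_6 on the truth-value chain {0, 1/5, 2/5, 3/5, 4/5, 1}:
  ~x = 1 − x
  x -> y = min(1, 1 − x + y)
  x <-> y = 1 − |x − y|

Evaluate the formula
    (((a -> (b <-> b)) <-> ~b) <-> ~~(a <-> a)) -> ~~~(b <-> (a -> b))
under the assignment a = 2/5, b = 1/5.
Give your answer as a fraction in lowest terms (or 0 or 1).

4/5

b <-> b = 1/5 <-> 1/5 = 1
a -> (b <-> b) = 2/5 -> 1 = 1
~b = ~1/5 = 4/5
(a -> (b <-> b)) <-> ~b = 1 <-> 4/5 = 4/5
a <-> a = 2/5 <-> 2/5 = 1
~(a <-> a) = ~1 = 0
~~(a <-> a) = ~0 = 1
((a -> (b <-> b)) <-> ~b) <-> ~~(a <-> a) = 4/5 <-> 1 = 4/5
a -> b = 2/5 -> 1/5 = 4/5
b <-> (a -> b) = 1/5 <-> 4/5 = 2/5
~(b <-> (a -> b)) = ~2/5 = 3/5
~~(b <-> (a -> b)) = ~3/5 = 2/5
~~~(b <-> (a -> b)) = ~2/5 = 3/5
(((a -> (b <-> b)) <-> ~b) <-> ~~(a <-> a)) -> ~~~(b <-> (a -> b)) = 4/5 -> 3/5 = 4/5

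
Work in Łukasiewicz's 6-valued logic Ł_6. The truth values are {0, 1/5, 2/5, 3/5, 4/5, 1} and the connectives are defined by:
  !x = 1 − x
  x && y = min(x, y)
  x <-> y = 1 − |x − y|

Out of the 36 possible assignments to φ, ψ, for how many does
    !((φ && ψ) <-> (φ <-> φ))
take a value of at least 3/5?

value 1: 11 assignments (counts)
value 4/5: 9 assignments (counts)
value 3/5: 7 assignments (counts)
value 2/5: 5 assignments
value 1/5: 3 assignments
value 0: 1 assignment
So 27 of the 36 assignments meet the threshold.

27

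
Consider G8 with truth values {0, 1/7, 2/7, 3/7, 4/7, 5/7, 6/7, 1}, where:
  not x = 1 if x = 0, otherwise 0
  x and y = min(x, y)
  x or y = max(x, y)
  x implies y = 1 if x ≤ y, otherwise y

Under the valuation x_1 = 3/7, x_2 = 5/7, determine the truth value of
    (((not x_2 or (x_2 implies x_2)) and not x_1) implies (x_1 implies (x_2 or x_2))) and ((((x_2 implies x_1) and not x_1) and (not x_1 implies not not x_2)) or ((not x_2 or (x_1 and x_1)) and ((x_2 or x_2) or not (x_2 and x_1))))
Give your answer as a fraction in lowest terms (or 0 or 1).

not x_2 = not 5/7 = 0
x_2 implies x_2 = 5/7 implies 5/7 = 1
not x_2 or (x_2 implies x_2) = 0 or 1 = 1
not x_1 = not 3/7 = 0
(not x_2 or (x_2 implies x_2)) and not x_1 = 1 and 0 = 0
x_2 or x_2 = 5/7 or 5/7 = 5/7
x_1 implies (x_2 or x_2) = 3/7 implies 5/7 = 1
((not x_2 or (x_2 implies x_2)) and not x_1) implies (x_1 implies (x_2 or x_2)) = 0 implies 1 = 1
x_2 implies x_1 = 5/7 implies 3/7 = 3/7
not x_1 = not 3/7 = 0
(x_2 implies x_1) and not x_1 = 3/7 and 0 = 0
not x_1 = not 3/7 = 0
not x_2 = not 5/7 = 0
not not x_2 = not 0 = 1
not x_1 implies not not x_2 = 0 implies 1 = 1
((x_2 implies x_1) and not x_1) and (not x_1 implies not not x_2) = 0 and 1 = 0
not x_2 = not 5/7 = 0
x_1 and x_1 = 3/7 and 3/7 = 3/7
not x_2 or (x_1 and x_1) = 0 or 3/7 = 3/7
x_2 or x_2 = 5/7 or 5/7 = 5/7
x_2 and x_1 = 5/7 and 3/7 = 3/7
not (x_2 and x_1) = not 3/7 = 0
(x_2 or x_2) or not (x_2 and x_1) = 5/7 or 0 = 5/7
(not x_2 or (x_1 and x_1)) and ((x_2 or x_2) or not (x_2 and x_1)) = 3/7 and 5/7 = 3/7
(((x_2 implies x_1) and not x_1) and (not x_1 implies not not x_2)) or ((not x_2 or (x_1 and x_1)) and ((x_2 or x_2) or not (x_2 and x_1))) = 0 or 3/7 = 3/7
(((not x_2 or (x_2 implies x_2)) and not x_1) implies (x_1 implies (x_2 or x_2))) and ((((x_2 implies x_1) and not x_1) and (not x_1 implies not not x_2)) or ((not x_2 or (x_1 and x_1)) and ((x_2 or x_2) or not (x_2 and x_1)))) = 1 and 3/7 = 3/7

3/7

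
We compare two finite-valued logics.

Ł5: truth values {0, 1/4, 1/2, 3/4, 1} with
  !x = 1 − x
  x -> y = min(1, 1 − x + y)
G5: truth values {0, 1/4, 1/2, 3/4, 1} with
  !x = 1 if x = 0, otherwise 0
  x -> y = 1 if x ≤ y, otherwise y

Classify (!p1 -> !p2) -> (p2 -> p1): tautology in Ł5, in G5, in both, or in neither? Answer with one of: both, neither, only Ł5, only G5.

only Ł5

In Ł5: every assignment gives 1 — tautology.
In G5: at p1 = 1/4, p2 = 1/2 the value is 1/4 — not a tautology.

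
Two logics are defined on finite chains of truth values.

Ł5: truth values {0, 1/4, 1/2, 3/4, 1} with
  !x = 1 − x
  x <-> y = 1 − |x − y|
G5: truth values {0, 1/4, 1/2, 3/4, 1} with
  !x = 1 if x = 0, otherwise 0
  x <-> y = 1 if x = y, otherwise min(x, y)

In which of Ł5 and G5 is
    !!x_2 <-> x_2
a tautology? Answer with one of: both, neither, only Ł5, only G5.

only Ł5

In Ł5: every assignment gives 1 — tautology.
In G5: at x_2 = 1/4 the value is 1/4 — not a tautology.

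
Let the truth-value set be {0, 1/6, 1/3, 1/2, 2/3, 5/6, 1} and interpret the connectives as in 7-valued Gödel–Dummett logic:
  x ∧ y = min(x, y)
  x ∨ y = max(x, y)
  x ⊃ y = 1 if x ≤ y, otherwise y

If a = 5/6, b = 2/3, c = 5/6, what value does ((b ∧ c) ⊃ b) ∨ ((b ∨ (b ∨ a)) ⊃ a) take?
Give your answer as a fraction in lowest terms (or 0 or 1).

b ∧ c = 2/3 ∧ 5/6 = 2/3
(b ∧ c) ⊃ b = 2/3 ⊃ 2/3 = 1
b ∨ a = 2/3 ∨ 5/6 = 5/6
b ∨ (b ∨ a) = 2/3 ∨ 5/6 = 5/6
(b ∨ (b ∨ a)) ⊃ a = 5/6 ⊃ 5/6 = 1
((b ∧ c) ⊃ b) ∨ ((b ∨ (b ∨ a)) ⊃ a) = 1 ∨ 1 = 1

1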